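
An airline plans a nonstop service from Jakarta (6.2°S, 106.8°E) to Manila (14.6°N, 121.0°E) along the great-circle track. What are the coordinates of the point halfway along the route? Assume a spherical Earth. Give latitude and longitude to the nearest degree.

≈ (4°N, 114°E)

Convert each endpoint to a unit vector on the sphere (x = cos φ cos λ, y = cos φ sin λ, z = sin φ).
The central angle between the endpoints is δ = arccos(p₁·p₂) ≈ 0.438 rad (25.1°).
Interpolate at f = 1/2 with slerp weights a = sin((1−f)δ)/sin δ ≈ 0.512, b = sin(fδ)/sin δ ≈ 0.512.
p = a·p₁ + b·p₂ ≈ (-0.403, 0.912, 0.074); φ = arcsin(p_z) ≈ 4.23°, λ = atan2(p_y, p_x) ≈ 113.80°.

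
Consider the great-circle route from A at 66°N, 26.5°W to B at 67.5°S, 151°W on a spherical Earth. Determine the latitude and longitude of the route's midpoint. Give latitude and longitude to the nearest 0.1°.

From cos δ = sin φ₁ sin φ₂ + cos φ₁ cos φ₂ cos Δλ, the central angle is δ ≈ 2.771 rad (158.8°).
Interpolate at f = 1/2 with slerp weights a = sin((1−f)δ)/sin δ ≈ 2.715, b = sin(fδ)/sin δ ≈ 2.715.
p = a·p₁ + b·p₂ ≈ (0.080, -0.996, -0.028); φ = arcsin(p_z) ≈ -1.61°, λ = atan2(p_y, p_x) ≈ -85.44°.

≈ 1.6°S, 85.4°W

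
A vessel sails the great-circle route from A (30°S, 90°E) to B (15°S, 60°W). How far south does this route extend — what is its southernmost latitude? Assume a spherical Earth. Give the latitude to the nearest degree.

The great circle lies in the plane with unit normal n̂ = (p₁ × p₂)/|p₁ × p₂|.
Here n̂_z ≈ -0.520; the vertex latitude is φ_max = arccos|n̂_z| ≈ 58.6°.

≈ 59°S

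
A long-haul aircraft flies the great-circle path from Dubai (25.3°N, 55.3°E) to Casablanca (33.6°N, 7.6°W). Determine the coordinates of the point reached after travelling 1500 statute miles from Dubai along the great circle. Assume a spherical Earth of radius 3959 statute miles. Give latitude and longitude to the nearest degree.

From cos δ = sin φ₁ sin φ₂ + cos φ₁ cos φ₂ cos Δλ, the central angle is δ ≈ 0.953 rad (54.6°). The total great-circle distance is δ·R ≈ 0.953 × 3959 ≈ 3771 mi, so the target fraction is f = 1500/3771 ≈ 0.398.
Interpolate at f ≈ 0.398 with slerp weights a = sin((1−f)δ)/sin δ ≈ 0.666, b = sin(fδ)/sin δ ≈ 0.454.
p = a·p₁ + b·p₂ ≈ (0.718, 0.445, 0.536); φ = arcsin(p_z) ≈ 32.40°, λ = atan2(p_y, p_x) ≈ 31.81°.

≈ (32°N, 32°E)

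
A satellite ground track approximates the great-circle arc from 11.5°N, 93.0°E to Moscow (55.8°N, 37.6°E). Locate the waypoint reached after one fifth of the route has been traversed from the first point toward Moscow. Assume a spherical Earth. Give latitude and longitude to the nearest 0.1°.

Write both endpoints as unit vectors p₁, p₂ with components (cos φ cos λ, cos φ sin λ, sin φ).
The central angle between the endpoints is δ = arccos(p₁·p₂) ≈ 1.073 rad (61.5°).
Interpolate at f = 1/5 with slerp weights a = sin((1−f)δ)/sin δ ≈ 0.861, b = sin(fδ)/sin δ ≈ 0.242.
p = a·p₁ + b·p₂ ≈ (0.064, 0.926, 0.372); φ = arcsin(p_z) ≈ 21.85°, λ = atan2(p_y, p_x) ≈ 86.06°.

≈ 21.8°N, 86.1°E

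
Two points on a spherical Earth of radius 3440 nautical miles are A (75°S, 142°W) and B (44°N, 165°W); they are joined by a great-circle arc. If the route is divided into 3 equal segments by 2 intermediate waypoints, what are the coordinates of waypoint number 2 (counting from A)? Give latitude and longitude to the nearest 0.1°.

The haversine formula gives a central angle δ ≈ 2.094 rad (120.0°) between the endpoints.
Interpolate at f = 2/3 with slerp weights a = sin((1−f)δ)/sin δ ≈ 0.742, b = sin(fδ)/sin δ ≈ 1.137.
p = a·p₁ + b·p₂ ≈ (-0.941, -0.330, 0.073); φ = arcsin(p_z) ≈ 4.19°, λ = atan2(p_y, p_x) ≈ -160.69°.

≈ (4.2°N, 160.7°W)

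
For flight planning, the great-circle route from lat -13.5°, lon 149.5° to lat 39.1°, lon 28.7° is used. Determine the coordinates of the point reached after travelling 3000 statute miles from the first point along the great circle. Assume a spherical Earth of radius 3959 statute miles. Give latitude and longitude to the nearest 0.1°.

Convert each endpoint to a unit vector on the sphere (x = cos φ cos λ, y = cos φ sin λ, z = sin φ).
The central angle between the endpoints is δ = arccos(p₁·p₂) ≈ 2.134 rad (122.3°). The total great-circle distance is δ·R ≈ 2.134 × 3959 ≈ 8447 mi, so the target fraction is f = 3000/8447 ≈ 0.355.
Interpolate at f ≈ 0.355 with slerp weights a = sin((1−f)δ)/sin δ ≈ 1.160, b = sin(fδ)/sin δ ≈ 0.813.
p = a·p₁ + b·p₂ ≈ (-0.419, 0.875, 0.242); φ = arcsin(p_z) ≈ 13.99°, λ = atan2(p_y, p_x) ≈ 115.56°.

≈ lat 14.0°, lon 115.6°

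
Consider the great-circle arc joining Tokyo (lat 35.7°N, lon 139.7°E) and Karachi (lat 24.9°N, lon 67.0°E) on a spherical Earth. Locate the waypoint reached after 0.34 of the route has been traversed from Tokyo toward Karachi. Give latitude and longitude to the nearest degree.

≈ lat 37°N, lon 113°E

Write both endpoints as unit vectors p₁, p₂ with components (cos φ cos λ, cos φ sin λ, sin φ).
The central angle between the endpoints is δ = arccos(p₁·p₂) ≈ 1.087 rad (62.3°).
Interpolate at f = 0.34 with slerp weights a = sin((1−f)δ)/sin δ ≈ 0.743, b = sin(fδ)/sin δ ≈ 0.408.
p = a·p₁ + b·p₂ ≈ (-0.315, 0.731, 0.605); φ = arcsin(p_z) ≈ 37.25°, λ = atan2(p_y, p_x) ≈ 113.34°.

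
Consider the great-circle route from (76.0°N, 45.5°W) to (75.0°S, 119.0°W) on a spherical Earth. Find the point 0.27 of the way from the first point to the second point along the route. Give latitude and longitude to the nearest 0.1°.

≈ (36.2°N, 77.3°W)

Convert each endpoint to a unit vector on the sphere (x = cos φ cos λ, y = cos φ sin λ, z = sin φ).
The central angle between the endpoints is δ = arccos(p₁·p₂) ≈ 2.737 rad (156.8°).
Interpolate at f = 0.27 with slerp weights a = sin((1−f)δ)/sin δ ≈ 2.314, b = sin(fδ)/sin δ ≈ 1.713.
p = a·p₁ + b·p₂ ≈ (0.177, -0.787, 0.591); φ = arcsin(p_z) ≈ 36.21°, λ = atan2(p_y, p_x) ≈ -77.30°.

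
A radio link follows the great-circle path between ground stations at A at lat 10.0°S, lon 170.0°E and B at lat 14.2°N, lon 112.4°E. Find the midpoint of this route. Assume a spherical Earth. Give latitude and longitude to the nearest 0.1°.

≈ lat 2.4°N, lon 141.4°E

Write both endpoints as unit vectors p₁, p₂ with components (cos φ cos λ, cos φ sin λ, sin φ).
The central angle between the endpoints is δ = arccos(p₁·p₂) ≈ 1.083 rad (62.0°).
Interpolate at f = 1/2 with slerp weights a = sin((1−f)δ)/sin δ ≈ 0.583, b = sin(fδ)/sin δ ≈ 0.583.
p = a·p₁ + b·p₂ ≈ (-0.781, 0.623, 0.042); φ = arcsin(p_z) ≈ 2.40°, λ = atan2(p_y, p_x) ≈ 141.45°.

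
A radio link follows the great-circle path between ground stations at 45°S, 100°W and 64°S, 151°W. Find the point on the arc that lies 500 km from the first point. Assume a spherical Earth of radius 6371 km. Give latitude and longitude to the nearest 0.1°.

Write both endpoints as unit vectors p₁, p₂ with components (cos φ cos λ, cos φ sin λ, sin φ).
The central angle between the endpoints is δ = arccos(p₁·p₂) ≈ 0.591 rad (33.8°). The total great-circle distance is δ·R ≈ 0.591 × 6371 ≈ 3763 km, so the target fraction is f = 500/3763 ≈ 0.133.
Interpolate at f ≈ 0.133 with slerp weights a = sin((1−f)δ)/sin δ ≈ 0.880, b = sin(fδ)/sin δ ≈ 0.141.
p = a·p₁ + b·p₂ ≈ (-0.162, -0.643, -0.749); φ = arcsin(p_z) ≈ -48.48°, λ = atan2(p_y, p_x) ≈ -104.15°.

≈ 48.5°S, 104.1°W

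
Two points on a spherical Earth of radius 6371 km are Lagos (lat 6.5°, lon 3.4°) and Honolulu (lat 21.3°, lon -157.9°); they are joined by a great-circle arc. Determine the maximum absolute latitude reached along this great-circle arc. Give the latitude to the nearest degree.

The great circle lies in the plane with unit normal n̂ = (p₁ × p₂)/|p₁ × p₂|.
Here n̂_z ≈ -0.540; the vertex latitude is φ_max = arccos|n̂_z| ≈ 57.3°.
Check via Clairaut: cos φ_max = |cos φ₁| · sin C = cos(6.5°)·sin(33.0°) ≈ 0.540, again giving ≈ 57.3°.

≈ 57°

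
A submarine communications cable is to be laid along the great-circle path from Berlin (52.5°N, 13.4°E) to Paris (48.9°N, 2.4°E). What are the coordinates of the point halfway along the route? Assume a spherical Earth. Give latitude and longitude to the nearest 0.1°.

Write both endpoints as unit vectors p₁, p₂ with components (cos φ cos λ, cos φ sin λ, sin φ).
The central angle between the endpoints is δ = arccos(p₁·p₂) ≈ 0.137 rad (7.8°).
Interpolate at f = 1/2 with slerp weights a = sin((1−f)δ)/sin δ ≈ 0.501, b = sin(fδ)/sin δ ≈ 0.501.
p = a·p₁ + b·p₂ ≈ (0.626, 0.085, 0.775); φ = arcsin(p_z) ≈ 50.83°, λ = atan2(p_y, p_x) ≈ 7.69°.

≈ 50.8°N, 7.7°E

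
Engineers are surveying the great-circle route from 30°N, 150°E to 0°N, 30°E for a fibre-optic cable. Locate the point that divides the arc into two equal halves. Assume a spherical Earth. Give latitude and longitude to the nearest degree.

≈ 28°N, 83°E

Convert each endpoint to a unit vector on the sphere (x = cos φ cos λ, y = cos φ sin λ, z = sin φ).
The central angle between the endpoints is δ = arccos(p₁·p₂) ≈ 2.019 rad (115.7°).
Interpolate at f = 1/2 with slerp weights a = sin((1−f)δ)/sin δ ≈ 0.939, b = sin(fδ)/sin δ ≈ 0.939.
p = a·p₁ + b·p₂ ≈ (0.109, 0.876, 0.470); φ = arcsin(p_z) ≈ 28.00°, λ = atan2(p_y, p_x) ≈ 82.91°.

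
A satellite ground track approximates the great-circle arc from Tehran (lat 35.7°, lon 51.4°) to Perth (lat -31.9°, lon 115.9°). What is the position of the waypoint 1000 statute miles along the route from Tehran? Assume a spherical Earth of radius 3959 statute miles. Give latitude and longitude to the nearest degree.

≈ lat 26°, lon 64°

Write both endpoints as unit vectors p₁, p₂ with components (cos φ cos λ, cos φ sin λ, sin φ).
The central angle between the endpoints is δ = arccos(p₁·p₂) ≈ 1.582 rad (90.7°). The total great-circle distance is δ·R ≈ 1.582 × 3959 ≈ 6265 mi, so the target fraction is f = 1000/6265 ≈ 0.160.
Interpolate at f ≈ 0.160 with slerp weights a = sin((1−f)δ)/sin δ ≈ 0.971, b = sin(fδ)/sin δ ≈ 0.250.
p = a·p₁ + b·p₂ ≈ (0.399, 0.807, 0.435); φ = arcsin(p_z) ≈ 25.76°, λ = atan2(p_y, p_x) ≈ 63.68°.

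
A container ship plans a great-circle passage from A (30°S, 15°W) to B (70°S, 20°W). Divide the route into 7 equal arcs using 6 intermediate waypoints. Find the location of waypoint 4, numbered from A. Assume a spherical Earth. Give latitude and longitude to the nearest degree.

≈ (53°S, 17°W)

Write both endpoints as unit vectors p₁, p₂ with components (cos φ cos λ, cos φ sin λ, sin φ).
The central angle between the endpoints is δ = arccos(p₁·p₂) ≈ 0.700 rad (40.1°).
Interpolate at f = 4/7 with slerp weights a = sin((1−f)δ)/sin δ ≈ 0.459, b = sin(fδ)/sin δ ≈ 0.604.
p = a·p₁ + b·p₂ ≈ (0.578, -0.174, -0.797); φ = arcsin(p_z) ≈ -52.88°, λ = atan2(p_y, p_x) ≈ -16.71°.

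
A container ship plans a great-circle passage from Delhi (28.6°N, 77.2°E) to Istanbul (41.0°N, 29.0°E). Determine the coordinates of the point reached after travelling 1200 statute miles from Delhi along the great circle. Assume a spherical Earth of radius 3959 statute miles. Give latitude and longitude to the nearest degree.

Convert each endpoint to a unit vector on the sphere (x = cos φ cos λ, y = cos φ sin λ, z = sin φ).
The central angle between the endpoints is δ = arccos(p₁·p₂) ≈ 0.714 rad (40.9°). The total great-circle distance is δ·R ≈ 0.714 × 3959 ≈ 2827 mi, so the target fraction is f = 1200/2827 ≈ 0.424.
Interpolate at f ≈ 0.424 with slerp weights a = sin((1−f)δ)/sin δ ≈ 0.610, b = sin(fδ)/sin δ ≈ 0.456.
p = a·p₁ + b·p₂ ≈ (0.419, 0.689, 0.591); φ = arcsin(p_z) ≈ 36.23°, λ = atan2(p_y, p_x) ≈ 58.67°.

≈ 36°N, 59°E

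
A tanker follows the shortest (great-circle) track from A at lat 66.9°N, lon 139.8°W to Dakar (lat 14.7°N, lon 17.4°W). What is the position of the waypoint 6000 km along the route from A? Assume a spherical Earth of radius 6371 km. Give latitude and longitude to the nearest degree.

From cos δ = sin φ₁ sin φ₂ + cos φ₁ cos φ₂ cos Δλ, the central angle is δ ≈ 1.541 rad (88.3°). The total great-circle distance is δ·R ≈ 1.541 × 6371 ≈ 9816 km, so the target fraction is f = 6000/9816 ≈ 0.611.
Interpolate at f ≈ 0.611 with slerp weights a = sin((1−f)δ)/sin δ ≈ 0.564, b = sin(fδ)/sin δ ≈ 0.809.
p = a·p₁ + b·p₂ ≈ (0.578, -0.377, 0.724); φ = arcsin(p_z) ≈ 46.39°, λ = atan2(p_y, p_x) ≈ -33.12°.

≈ lat 46°N, lon 33°W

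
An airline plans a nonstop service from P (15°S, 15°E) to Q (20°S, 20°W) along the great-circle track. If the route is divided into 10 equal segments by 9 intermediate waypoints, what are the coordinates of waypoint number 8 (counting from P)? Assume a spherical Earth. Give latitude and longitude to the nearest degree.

Convert each endpoint to a unit vector on the sphere (x = cos φ cos λ, y = cos φ sin λ, z = sin φ).
The central angle between the endpoints is δ = arccos(p₁·p₂) ≈ 0.588 rad (33.7°).
Interpolate at f = 8/10 with slerp weights a = sin((1−f)δ)/sin δ ≈ 0.212, b = sin(fδ)/sin δ ≈ 0.817.
p = a·p₁ + b·p₂ ≈ (0.919, -0.210, -0.334); φ = arcsin(p_z) ≈ -19.52°, λ = atan2(p_y, p_x) ≈ -12.86°.

≈ (20°S, 13°W)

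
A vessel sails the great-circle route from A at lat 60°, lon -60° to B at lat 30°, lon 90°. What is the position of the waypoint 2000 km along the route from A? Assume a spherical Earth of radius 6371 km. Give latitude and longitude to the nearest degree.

≈ lat 74°, lon -30°

Write both endpoints as unit vectors p₁, p₂ with components (cos φ cos λ, cos φ sin λ, sin φ).
The central angle between the endpoints is δ = arccos(p₁·p₂) ≈ 1.513 rad (86.7°). The total great-circle distance is δ·R ≈ 1.513 × 6371 ≈ 9638 km, so the target fraction is f = 2000/9638 ≈ 0.208.
Interpolate at f ≈ 0.208 with slerp weights a = sin((1−f)δ)/sin δ ≈ 0.933, b = sin(fδ)/sin δ ≈ 0.309.
p = a·p₁ + b·p₂ ≈ (0.233, -0.136, 0.963); φ = arcsin(p_z) ≈ 74.33°, λ = atan2(p_y, p_x) ≈ -30.28°.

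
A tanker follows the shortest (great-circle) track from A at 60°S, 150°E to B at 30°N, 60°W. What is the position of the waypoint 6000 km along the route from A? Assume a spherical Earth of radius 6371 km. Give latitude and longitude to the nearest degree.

≈ 52°S, 103°W

Convert each endpoint to a unit vector on the sphere (x = cos φ cos λ, y = cos φ sin λ, z = sin φ).
The central angle between the endpoints is δ = arccos(p₁·p₂) ≈ 2.512 rad (143.9°). The total great-circle distance is δ·R ≈ 2.512 × 6371 ≈ 16001 km, so the target fraction is f = 6000/16001 ≈ 0.375.
Interpolate at f ≈ 0.375 with slerp weights a = sin((1−f)δ)/sin δ ≈ 1.697, b = sin(fδ)/sin δ ≈ 1.372.
p = a·p₁ + b·p₂ ≈ (-0.141, -0.605, -0.784); φ = arcsin(p_z) ≈ -51.60°, λ = atan2(p_y, p_x) ≈ -103.09°.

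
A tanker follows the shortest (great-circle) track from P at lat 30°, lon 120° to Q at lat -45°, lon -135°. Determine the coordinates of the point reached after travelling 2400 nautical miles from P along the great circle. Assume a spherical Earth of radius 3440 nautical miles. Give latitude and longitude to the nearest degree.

≈ lat 3°, lon 151°

Convert each endpoint to a unit vector on the sphere (x = cos φ cos λ, y = cos φ sin λ, z = sin φ).
The central angle between the endpoints is δ = arccos(p₁·p₂) ≈ 2.108 rad (120.8°). The total great-circle distance is δ·R ≈ 2.108 × 3440 ≈ 7253 nmi, so the target fraction is f = 2400/7253 ≈ 0.331.
Interpolate at f ≈ 0.331 with slerp weights a = sin((1−f)δ)/sin δ ≈ 1.149, b = sin(fδ)/sin δ ≈ 0.748.
p = a·p₁ + b·p₂ ≈ (-0.872, 0.488, 0.046); φ = arcsin(p_z) ≈ 2.62°, λ = atan2(p_y, p_x) ≈ 150.76°.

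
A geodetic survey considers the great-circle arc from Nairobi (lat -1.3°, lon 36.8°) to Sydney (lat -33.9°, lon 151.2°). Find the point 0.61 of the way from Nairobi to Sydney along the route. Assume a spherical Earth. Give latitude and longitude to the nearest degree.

Write both endpoints as unit vectors p₁, p₂ with components (cos φ cos λ, cos φ sin λ, sin φ).
The central angle between the endpoints is δ = arccos(p₁·p₂) ≈ 1.907 rad (109.3°).
Interpolate at f = 0.61 with slerp weights a = sin((1−f)δ)/sin δ ≈ 0.717, b = sin(fδ)/sin δ ≈ 0.973.
p = a·p₁ + b·p₂ ≈ (-0.133, 0.819, -0.559); φ = arcsin(p_z) ≈ -33.97°, λ = atan2(p_y, p_x) ≈ 99.25°.

≈ lat -34°, lon 99°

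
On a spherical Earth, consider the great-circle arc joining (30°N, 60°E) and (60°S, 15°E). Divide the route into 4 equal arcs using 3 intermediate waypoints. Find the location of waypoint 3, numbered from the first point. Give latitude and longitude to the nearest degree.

Write both endpoints as unit vectors p₁, p₂ with components (cos φ cos λ, cos φ sin λ, sin φ).
The central angle between the endpoints is δ = arccos(p₁·p₂) ≈ 1.698 rad (97.3°).
Interpolate at f = 3/4 with slerp weights a = sin((1−f)δ)/sin δ ≈ 0.415, b = sin(fδ)/sin δ ≈ 0.964.
p = a·p₁ + b·p₂ ≈ (0.645, 0.436, -0.627); φ = arcsin(p_z) ≈ -38.84°, λ = atan2(p_y, p_x) ≈ 34.05°.

≈ (39°S, 34°E)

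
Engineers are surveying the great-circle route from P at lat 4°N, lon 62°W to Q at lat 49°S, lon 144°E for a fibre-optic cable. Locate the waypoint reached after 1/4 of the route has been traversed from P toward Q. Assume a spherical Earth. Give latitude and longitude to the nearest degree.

≈ lat 26°S, lon 75°W

Convert each endpoint to a unit vector on the sphere (x = cos φ cos λ, y = cos φ sin λ, z = sin φ).
The central angle between the endpoints is δ = arccos(p₁·p₂) ≈ 2.266 rad (129.9°).
Interpolate at f = 1/4 with slerp weights a = sin((1−f)δ)/sin δ ≈ 1.292, b = sin(fδ)/sin δ ≈ 0.699.
p = a·p₁ + b·p₂ ≈ (0.234, -0.868, -0.438); φ = arcsin(p_z) ≈ -25.95°, λ = atan2(p_y, p_x) ≈ -74.92°.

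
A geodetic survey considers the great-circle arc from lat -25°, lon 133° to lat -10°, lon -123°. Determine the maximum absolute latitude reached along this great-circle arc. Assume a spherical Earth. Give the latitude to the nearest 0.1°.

The great circle lies in the plane with unit normal n̂ = (p₁ × p₂)/|p₁ × p₂|.
Here n̂_z ≈ +0.875; the vertex latitude is φ_max = arccos|n̂_z| ≈ 29.0°.

≈ -29.0°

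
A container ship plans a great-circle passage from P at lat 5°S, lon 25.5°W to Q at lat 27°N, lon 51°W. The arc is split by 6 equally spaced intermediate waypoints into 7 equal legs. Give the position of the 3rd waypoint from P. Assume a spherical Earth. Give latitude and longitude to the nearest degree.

Write both endpoints as unit vectors p₁, p₂ with components (cos φ cos λ, cos φ sin λ, sin φ).
The central angle between the endpoints is δ = arccos(p₁·p₂) ≈ 0.705 rad (40.4°).
Interpolate at f = 3/7 with slerp weights a = sin((1−f)δ)/sin δ ≈ 0.605, b = sin(fδ)/sin δ ≈ 0.459.
p = a·p₁ + b·p₂ ≈ (0.801, -0.577, 0.156); φ = arcsin(p_z) ≈ 8.96°, λ = atan2(p_y, p_x) ≈ -35.77°.

≈ lat 9°N, lon 36°W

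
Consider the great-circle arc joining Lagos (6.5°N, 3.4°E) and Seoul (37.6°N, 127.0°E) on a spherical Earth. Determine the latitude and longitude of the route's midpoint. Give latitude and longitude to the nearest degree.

The haversine formula gives a central angle δ ≈ 1.946 rad (111.5°) between the endpoints.
Interpolate at f = 1/2 with slerp weights a = sin((1−f)δ)/sin δ ≈ 0.888, b = sin(fδ)/sin δ ≈ 0.888.
p = a·p₁ + b·p₂ ≈ (0.458, 0.615, 0.643); φ = arcsin(p_z) ≈ 39.99°, λ = atan2(p_y, p_x) ≈ 53.33°.

≈ 40°N, 53°E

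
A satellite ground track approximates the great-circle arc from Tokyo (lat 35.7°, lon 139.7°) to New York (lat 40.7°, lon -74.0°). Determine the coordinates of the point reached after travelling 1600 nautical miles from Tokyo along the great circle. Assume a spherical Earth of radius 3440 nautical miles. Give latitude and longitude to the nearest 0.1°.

≈ lat 58.4°, lon 161.0°

The haversine formula gives a central angle δ ≈ 1.703 rad (97.6°) between the endpoints. The total great-circle distance is δ·R ≈ 1.703 × 3440 ≈ 5858 nmi, so the target fraction is f = 1600/5858 ≈ 0.273.
Interpolate at f ≈ 0.273 with slerp weights a = sin((1−f)δ)/sin δ ≈ 0.953, b = sin(fδ)/sin δ ≈ 0.452.
p = a·p₁ + b·p₂ ≈ (-0.496, 0.171, 0.851); φ = arcsin(p_z) ≈ 58.36°, λ = atan2(p_y, p_x) ≈ 160.97°.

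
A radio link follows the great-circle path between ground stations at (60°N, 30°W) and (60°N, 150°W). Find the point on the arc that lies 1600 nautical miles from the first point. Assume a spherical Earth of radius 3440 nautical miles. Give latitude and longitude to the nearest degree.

Write both endpoints as unit vectors p₁, p₂ with components (cos φ cos λ, cos φ sin λ, sin φ).
The central angle between the endpoints is δ = arccos(p₁·p₂) ≈ 0.896 rad (51.3°). The total great-circle distance is δ·R ≈ 0.896 × 3440 ≈ 3081 nmi, so the target fraction is f = 1600/3081 ≈ 0.519.
Interpolate at f ≈ 0.519 with slerp weights a = sin((1−f)δ)/sin δ ≈ 0.535, b = sin(fδ)/sin δ ≈ 0.575.
p = a·p₁ + b·p₂ ≈ (-0.017, -0.277, 0.961); φ = arcsin(p_z) ≈ 73.87°, λ = atan2(p_y, p_x) ≈ -93.57°.

≈ (74°N, 94°W)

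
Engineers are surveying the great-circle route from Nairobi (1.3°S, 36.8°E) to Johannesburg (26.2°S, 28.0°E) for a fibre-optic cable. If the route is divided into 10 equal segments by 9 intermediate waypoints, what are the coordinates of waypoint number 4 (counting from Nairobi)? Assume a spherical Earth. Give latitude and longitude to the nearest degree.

≈ 11°S, 33°E

Write both endpoints as unit vectors p₁, p₂ with components (cos φ cos λ, cos φ sin λ, sin φ).
The central angle between the endpoints is δ = arccos(p₁·p₂) ≈ 0.459 rad (26.3°).
Interpolate at f = 4/10 with slerp weights a = sin((1−f)δ)/sin δ ≈ 0.614, b = sin(fδ)/sin δ ≈ 0.412.
p = a·p₁ + b·p₂ ≈ (0.818, 0.541, -0.196); φ = arcsin(p_z) ≈ -11.29°, λ = atan2(p_y, p_x) ≈ 33.49°.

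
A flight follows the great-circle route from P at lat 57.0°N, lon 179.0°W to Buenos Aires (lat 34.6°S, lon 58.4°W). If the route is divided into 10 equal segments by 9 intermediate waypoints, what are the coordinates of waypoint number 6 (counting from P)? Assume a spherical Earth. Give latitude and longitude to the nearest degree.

≈ lat 9°N, lon 91°W

Write both endpoints as unit vectors p₁, p₂ with components (cos φ cos λ, cos φ sin λ, sin φ).
The central angle between the endpoints is δ = arccos(p₁·p₂) ≈ 2.352 rad (134.8°).
Interpolate at f = 6/10 with slerp weights a = sin((1−f)δ)/sin δ ≈ 1.139, b = sin(fδ)/sin δ ≈ 1.391.
p = a·p₁ + b·p₂ ≈ (-0.020, -0.986, 0.165); φ = arcsin(p_z) ≈ 9.50°, λ = atan2(p_y, p_x) ≈ -91.16°.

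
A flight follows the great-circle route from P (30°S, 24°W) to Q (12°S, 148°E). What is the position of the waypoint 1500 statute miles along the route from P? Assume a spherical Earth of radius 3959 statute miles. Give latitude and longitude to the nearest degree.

≈ (51°S, 17°W)

From cos δ = sin φ₁ sin φ₂ + cos φ₁ cos φ₂ cos Δλ, the central angle is δ ≈ 2.396 rad (137.3°). The total great-circle distance is δ·R ≈ 2.396 × 3959 ≈ 9487 mi, so the target fraction is f = 1500/9487 ≈ 0.158.
Interpolate at f ≈ 0.158 with slerp weights a = sin((1−f)δ)/sin δ ≈ 1.330, b = sin(fδ)/sin δ ≈ 0.545.
p = a·p₁ + b·p₂ ≈ (0.600, -0.186, -0.778); φ = arcsin(p_z) ≈ -51.11°, λ = atan2(p_y, p_x) ≈ -17.21°.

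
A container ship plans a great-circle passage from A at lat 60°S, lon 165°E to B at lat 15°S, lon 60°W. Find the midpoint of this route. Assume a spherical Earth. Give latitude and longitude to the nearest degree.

Write both endpoints as unit vectors p₁, p₂ with components (cos φ cos λ, cos φ sin λ, sin φ).
The central angle between the endpoints is δ = arccos(p₁·p₂) ≈ 1.688 rad (96.7°).
Interpolate at f = 1/2 with slerp weights a = sin((1−f)δ)/sin δ ≈ 0.753, b = sin(fδ)/sin δ ≈ 0.753.
p = a·p₁ + b·p₂ ≈ (0.000, -0.532, -0.847); φ = arcsin(p_z) ≈ -57.85°, λ = atan2(p_y, p_x) ≈ -90.00°.

≈ lat 58°S, lon 90°W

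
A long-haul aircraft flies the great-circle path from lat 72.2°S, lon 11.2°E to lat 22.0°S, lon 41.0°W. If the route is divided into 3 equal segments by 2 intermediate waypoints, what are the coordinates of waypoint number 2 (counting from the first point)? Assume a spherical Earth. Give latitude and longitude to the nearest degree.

From cos δ = sin φ₁ sin φ₂ + cos φ₁ cos φ₂ cos Δλ, the central angle is δ ≈ 1.012 rad (58.0°).
Interpolate at f = 2/3 with slerp weights a = sin((1−f)δ)/sin δ ≈ 0.390, b = sin(fδ)/sin δ ≈ 0.737.
p = a·p₁ + b·p₂ ≈ (0.633, -0.425, -0.648); φ = arcsin(p_z) ≈ -40.36°, λ = atan2(p_y, p_x) ≈ -33.89°.

≈ lat 40°S, lon 34°W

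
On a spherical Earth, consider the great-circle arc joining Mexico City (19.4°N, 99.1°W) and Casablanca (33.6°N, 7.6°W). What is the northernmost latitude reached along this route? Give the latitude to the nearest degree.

≈ 37°N

The great circle lies in the plane with unit normal n̂ = (p₁ × p₂)/|p₁ × p₂|.
Here n̂_z ≈ +0.796; the vertex latitude is φ_max = arccos|n̂_z| ≈ 37.2°.
Check via Clairaut: cos φ_max = |cos φ₁| · sin C = cos(19.4°)·sin(57.6°) ≈ 0.796, again giving ≈ 37.2°.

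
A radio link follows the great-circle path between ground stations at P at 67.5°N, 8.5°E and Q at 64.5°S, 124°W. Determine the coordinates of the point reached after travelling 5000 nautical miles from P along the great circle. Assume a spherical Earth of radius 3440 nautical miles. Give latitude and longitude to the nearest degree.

Write both endpoints as unit vectors p₁, p₂ with components (cos φ cos λ, cos φ sin λ, sin φ).
The central angle between the endpoints is δ = arccos(p₁·p₂) ≈ 2.809 rad (160.9°). The total great-circle distance is δ·R ≈ 2.809 × 3440 ≈ 9663 nmi, so the target fraction is f = 5000/9663 ≈ 0.517.
Interpolate at f ≈ 0.517 with slerp weights a = sin((1−f)δ)/sin δ ≈ 2.992, b = sin(fδ)/sin δ ≈ 3.041.
p = a·p₁ + b·p₂ ≈ (0.400, -0.916, 0.019); φ = arcsin(p_z) ≈ 1.08°, λ = atan2(p_y, p_x) ≈ -66.41°.

≈ 1°N, 66°W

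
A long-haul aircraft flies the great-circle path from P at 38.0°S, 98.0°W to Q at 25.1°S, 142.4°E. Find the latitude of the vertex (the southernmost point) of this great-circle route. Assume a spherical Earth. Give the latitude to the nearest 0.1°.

≈ 51.5°S

The great circle lies in the plane with unit normal n̂ = (p₁ × p₂)/|p₁ × p₂|.
Here n̂_z ≈ -0.623; the vertex latitude is φ_max = arccos|n̂_z| ≈ 51.5°.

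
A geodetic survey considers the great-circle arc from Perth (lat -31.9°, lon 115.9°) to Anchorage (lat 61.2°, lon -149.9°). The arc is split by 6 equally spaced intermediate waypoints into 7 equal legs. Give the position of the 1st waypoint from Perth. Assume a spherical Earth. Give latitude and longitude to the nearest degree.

Write both endpoints as unit vectors p₁, p₂ with components (cos φ cos λ, cos φ sin λ, sin φ).
The central angle between the endpoints is δ = arccos(p₁·p₂) ≈ 2.086 rad (119.5°).
Interpolate at f = 1/7 with slerp weights a = sin((1−f)δ)/sin δ ≈ 1.122, b = sin(fδ)/sin δ ≈ 0.338.
p = a·p₁ + b·p₂ ≈ (-0.557, 0.776, -0.297); φ = arcsin(p_z) ≈ -17.30°, λ = atan2(p_y, p_x) ≈ 125.68°.

≈ lat -17°, lon 126°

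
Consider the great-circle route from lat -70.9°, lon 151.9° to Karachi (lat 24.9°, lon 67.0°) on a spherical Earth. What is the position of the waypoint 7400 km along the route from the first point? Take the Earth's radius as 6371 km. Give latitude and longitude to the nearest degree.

From cos δ = sin φ₁ sin φ₂ + cos φ₁ cos φ₂ cos Δλ, the central angle is δ ≈ 1.951 rad (111.8°). The total great-circle distance is δ·R ≈ 1.951 × 6371 ≈ 12432 km, so the target fraction is f = 7400/12432 ≈ 0.595.
Interpolate at f ≈ 0.595 with slerp weights a = sin((1−f)δ)/sin δ ≈ 0.765, b = sin(fδ)/sin δ ≈ 0.988.
p = a·p₁ + b·p₂ ≈ (0.129, 0.943, -0.307); φ = arcsin(p_z) ≈ -17.87°, λ = atan2(p_y, p_x) ≈ 82.19°.

≈ lat -18°, lon 82°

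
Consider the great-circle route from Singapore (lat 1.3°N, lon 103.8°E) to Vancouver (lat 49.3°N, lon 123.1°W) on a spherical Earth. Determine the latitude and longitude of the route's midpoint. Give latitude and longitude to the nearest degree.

Convert each endpoint to a unit vector on the sphere (x = cos φ cos λ, y = cos φ sin λ, z = sin φ).
The central angle between the endpoints is δ = arccos(p₁·p₂) ≈ 2.013 rad (115.4°).
Interpolate at f = 1/2 with slerp weights a = sin((1−f)δ)/sin δ ≈ 0.935, b = sin(fδ)/sin δ ≈ 0.935.
p = a·p₁ + b·p₂ ≈ (-0.556, 0.397, 0.730); φ = arcsin(p_z) ≈ 46.90°, λ = atan2(p_y, p_x) ≈ 144.47°.

≈ lat 47°N, lon 144°E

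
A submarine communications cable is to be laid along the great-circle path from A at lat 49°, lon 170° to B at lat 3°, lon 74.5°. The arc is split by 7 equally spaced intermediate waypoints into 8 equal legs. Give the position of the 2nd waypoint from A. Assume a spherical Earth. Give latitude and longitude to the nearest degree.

Write both endpoints as unit vectors p₁, p₂ with components (cos φ cos λ, cos φ sin λ, sin φ).
The central angle between the endpoints is δ = arccos(p₁·p₂) ≈ 1.594 rad (91.3°).
Interpolate at f = 2/8 with slerp weights a = sin((1−f)δ)/sin δ ≈ 0.931, b = sin(fδ)/sin δ ≈ 0.388.
p = a·p₁ + b·p₂ ≈ (-0.498, 0.480, 0.723); φ = arcsin(p_z) ≈ 46.28°, λ = atan2(p_y, p_x) ≈ 136.06°.

≈ lat 46°, lon 136°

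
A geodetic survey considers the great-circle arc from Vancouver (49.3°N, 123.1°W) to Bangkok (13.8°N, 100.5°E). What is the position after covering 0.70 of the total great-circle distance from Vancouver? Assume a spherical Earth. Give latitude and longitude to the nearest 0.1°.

≈ 40.9°N, 119.6°E

From cos δ = sin φ₁ sin φ₂ + cos φ₁ cos φ₂ cos Δλ, the central angle is δ ≈ 1.852 rad (106.1°).
Interpolate at f = 0.70 with slerp weights a = sin((1−f)δ)/sin δ ≈ 0.549, b = sin(fδ)/sin δ ≈ 1.002.
p = a·p₁ + b·p₂ ≈ (-0.373, 0.657, 0.655); φ = arcsin(p_z) ≈ 40.95°, λ = atan2(p_y, p_x) ≈ 119.58°.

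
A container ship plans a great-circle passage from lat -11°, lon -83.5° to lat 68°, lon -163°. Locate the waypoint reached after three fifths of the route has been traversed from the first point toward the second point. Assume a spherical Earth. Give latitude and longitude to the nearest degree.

Convert each endpoint to a unit vector on the sphere (x = cos φ cos λ, y = cos φ sin λ, z = sin φ).
The central angle between the endpoints is δ = arccos(p₁·p₂) ≈ 1.681 rad (96.3°).
Interpolate at f = 3/5 with slerp weights a = sin((1−f)δ)/sin δ ≈ 0.627, b = sin(fδ)/sin δ ≈ 0.851.
p = a·p₁ + b·p₂ ≈ (-0.235, -0.704, 0.670); φ = arcsin(p_z) ≈ 42.04°, λ = atan2(p_y, p_x) ≈ -108.47°.

≈ lat 42°, lon -108°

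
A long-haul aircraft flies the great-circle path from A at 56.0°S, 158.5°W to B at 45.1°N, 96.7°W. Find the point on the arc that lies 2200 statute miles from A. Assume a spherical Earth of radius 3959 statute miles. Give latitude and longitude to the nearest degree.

Write both endpoints as unit vectors p₁, p₂ with components (cos φ cos λ, cos φ sin λ, sin φ).
The central angle between the endpoints is δ = arccos(p₁·p₂) ≈ 1.983 rad (113.6°). The total great-circle distance is δ·R ≈ 1.983 × 3959 ≈ 7851 mi, so the target fraction is f = 2200/7851 ≈ 0.280.
Interpolate at f ≈ 0.280 with slerp weights a = sin((1−f)δ)/sin δ ≈ 1.080, b = sin(fδ)/sin δ ≈ 0.576.
p = a·p₁ + b·p₂ ≈ (-0.609, -0.625, -0.488); φ = arcsin(p_z) ≈ -29.19°, λ = atan2(p_y, p_x) ≈ -134.28°.

≈ 29°S, 134°W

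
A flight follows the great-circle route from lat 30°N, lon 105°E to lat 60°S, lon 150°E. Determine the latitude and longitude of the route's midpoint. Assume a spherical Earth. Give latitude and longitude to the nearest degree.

≈ lat 16°S, lon 121°E

Write both endpoints as unit vectors p₁, p₂ with components (cos φ cos λ, cos φ sin λ, sin φ).
The central angle between the endpoints is δ = arccos(p₁·p₂) ≈ 1.698 rad (97.3°).
Interpolate at f = 1/2 with slerp weights a = sin((1−f)δ)/sin δ ≈ 0.757, b = sin(fδ)/sin δ ≈ 0.757.
p = a·p₁ + b·p₂ ≈ (-0.497, 0.822, -0.277); φ = arcsin(p_z) ≈ -16.08°, λ = atan2(p_y, p_x) ≈ 121.17°.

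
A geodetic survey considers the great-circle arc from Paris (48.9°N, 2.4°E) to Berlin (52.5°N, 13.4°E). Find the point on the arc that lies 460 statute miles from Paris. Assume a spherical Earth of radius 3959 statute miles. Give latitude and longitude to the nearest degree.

≈ (52°N, 12°E)

Convert each endpoint to a unit vector on the sphere (x = cos φ cos λ, y = cos φ sin λ, z = sin φ).
The central angle between the endpoints is δ = arccos(p₁·p₂) ≈ 0.137 rad (7.8°). The total great-circle distance is δ·R ≈ 0.137 × 3959 ≈ 541 mi, so the target fraction is f = 460/541 ≈ 0.850.
Interpolate at f ≈ 0.850 with slerp weights a = sin((1−f)δ)/sin δ ≈ 0.150, b = sin(fδ)/sin δ ≈ 0.851.
p = a·p₁ + b·p₂ ≈ (0.603, 0.124, 0.788); φ = arcsin(p_z) ≈ 52.03°, λ = atan2(p_y, p_x) ≈ 11.64°.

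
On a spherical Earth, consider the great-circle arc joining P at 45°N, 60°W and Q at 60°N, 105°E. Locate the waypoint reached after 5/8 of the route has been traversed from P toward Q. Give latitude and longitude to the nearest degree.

Convert each endpoint to a unit vector on the sphere (x = cos φ cos λ, y = cos φ sin λ, z = sin φ).
The central angle between the endpoints is δ = arccos(p₁·p₂) ≈ 1.297 rad (74.3°).
Interpolate at f = 5/8 with slerp weights a = sin((1−f)δ)/sin δ ≈ 0.485, b = sin(fδ)/sin δ ≈ 0.753.
p = a·p₁ + b·p₂ ≈ (0.074, 0.066, 0.995); φ = arcsin(p_z) ≈ 84.29°, λ = atan2(p_y, p_x) ≈ 41.75°.

≈ 84°N, 42°E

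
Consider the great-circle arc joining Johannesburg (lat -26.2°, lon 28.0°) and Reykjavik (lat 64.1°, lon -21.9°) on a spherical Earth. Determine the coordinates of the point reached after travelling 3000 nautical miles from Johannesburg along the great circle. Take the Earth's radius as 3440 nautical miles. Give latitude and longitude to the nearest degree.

Convert each endpoint to a unit vector on the sphere (x = cos φ cos λ, y = cos φ sin λ, z = sin φ).
The central angle between the endpoints is δ = arccos(p₁·p₂) ≈ 1.716 rad (98.3°). The total great-circle distance is δ·R ≈ 1.716 × 3440 ≈ 5903 nmi, so the target fraction is f = 3000/5903 ≈ 0.508.
Interpolate at f ≈ 0.508 with slerp weights a = sin((1−f)δ)/sin δ ≈ 0.755, b = sin(fδ)/sin δ ≈ 0.774.
p = a·p₁ + b·p₂ ≈ (0.912, 0.192, 0.363); φ = arcsin(p_z) ≈ 21.26°, λ = atan2(p_y, p_x) ≈ 11.89°.

≈ lat 21°, lon 12°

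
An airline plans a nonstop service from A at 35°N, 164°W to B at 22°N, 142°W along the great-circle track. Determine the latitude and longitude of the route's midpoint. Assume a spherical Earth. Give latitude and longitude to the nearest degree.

≈ 29°N, 152°W

Convert each endpoint to a unit vector on the sphere (x = cos φ cos λ, y = cos φ sin λ, z = sin φ).
The central angle between the endpoints is δ = arccos(p₁·p₂) ≈ 0.405 rad (23.2°).
Interpolate at f = 1/2 with slerp weights a = sin((1−f)δ)/sin δ ≈ 0.510, b = sin(fδ)/sin δ ≈ 0.510.
p = a·p₁ + b·p₂ ≈ (-0.775, -0.407, 0.484); φ = arcsin(p_z) ≈ 28.95°, λ = atan2(p_y, p_x) ≈ -152.31°.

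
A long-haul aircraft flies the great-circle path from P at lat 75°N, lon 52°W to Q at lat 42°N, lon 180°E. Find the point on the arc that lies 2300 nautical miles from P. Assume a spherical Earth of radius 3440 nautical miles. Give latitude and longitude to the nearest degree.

Convert each endpoint to a unit vector on the sphere (x = cos φ cos λ, y = cos φ sin λ, z = sin φ).
The central angle between the endpoints is δ = arccos(p₁·p₂) ≈ 1.015 rad (58.1°). The total great-circle distance is δ·R ≈ 1.015 × 3440 ≈ 3490 nmi, so the target fraction is f = 2300/3490 ≈ 0.659.
Interpolate at f ≈ 0.659 with slerp weights a = sin((1−f)δ)/sin δ ≈ 0.399, b = sin(fδ)/sin δ ≈ 0.730.
p = a·p₁ + b·p₂ ≈ (-0.479, -0.081, 0.874); φ = arcsin(p_z) ≈ 60.94°, λ = atan2(p_y, p_x) ≈ -170.34°.

≈ lat 61°N, lon 170°W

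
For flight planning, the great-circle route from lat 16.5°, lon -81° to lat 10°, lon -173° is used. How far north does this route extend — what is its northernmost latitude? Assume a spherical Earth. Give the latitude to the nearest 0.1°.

The great circle lies in the plane with unit normal n̂ = (p₁ × p₂)/|p₁ × p₂|.
Here n̂_z ≈ -0.944; the vertex latitude is φ_max = arccos|n̂_z| ≈ 19.3°.

≈ 19.3°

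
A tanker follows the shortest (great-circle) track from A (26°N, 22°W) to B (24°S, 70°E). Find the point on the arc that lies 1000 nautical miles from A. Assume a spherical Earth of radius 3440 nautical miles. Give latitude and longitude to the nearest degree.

Write both endpoints as unit vectors p₁, p₂ with components (cos φ cos λ, cos φ sin λ, sin φ).
The central angle between the endpoints is δ = arccos(p₁·p₂) ≈ 1.779 rad (101.9°). The total great-circle distance is δ·R ≈ 1.779 × 3440 ≈ 6121 nmi, so the target fraction is f = 1000/6121 ≈ 0.163.
Interpolate at f ≈ 0.163 with slerp weights a = sin((1−f)δ)/sin δ ≈ 1.019, b = sin(fδ)/sin δ ≈ 0.293.
p = a·p₁ + b·p₂ ≈ (0.940, -0.091, 0.327); φ = arcsin(p_z) ≈ 19.11°, λ = atan2(p_y, p_x) ≈ -5.56°.

≈ (19°N, 6°W)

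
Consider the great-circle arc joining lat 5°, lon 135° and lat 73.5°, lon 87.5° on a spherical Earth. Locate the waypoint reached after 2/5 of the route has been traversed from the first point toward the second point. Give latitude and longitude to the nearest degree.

Write both endpoints as unit vectors p₁, p₂ with components (cos φ cos λ, cos φ sin λ, sin φ).
The central angle between the endpoints is δ = arccos(p₁·p₂) ≈ 1.293 rad (74.1°).
Interpolate at f = 2/5 with slerp weights a = sin((1−f)δ)/sin δ ≈ 0.728, b = sin(fδ)/sin δ ≈ 0.514.
p = a·p₁ + b·p₂ ≈ (-0.507, 0.659, 0.556); φ = arcsin(p_z) ≈ 33.80°, λ = atan2(p_y, p_x) ≈ 127.56°.

≈ lat 34°, lon 128°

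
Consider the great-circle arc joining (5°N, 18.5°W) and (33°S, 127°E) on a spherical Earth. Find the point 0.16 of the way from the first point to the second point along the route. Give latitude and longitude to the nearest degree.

≈ (11°S, 3°W)

The haversine formula gives a central angle δ ≈ 2.398 rad (137.4°) between the endpoints.
Interpolate at f = 0.16 with slerp weights a = sin((1−f)δ)/sin δ ≈ 1.334, b = sin(fδ)/sin δ ≈ 0.553.
p = a·p₁ + b·p₂ ≈ (0.981, -0.051, -0.185); φ = arcsin(p_z) ≈ -10.65°, λ = atan2(p_y, p_x) ≈ -3.00°.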